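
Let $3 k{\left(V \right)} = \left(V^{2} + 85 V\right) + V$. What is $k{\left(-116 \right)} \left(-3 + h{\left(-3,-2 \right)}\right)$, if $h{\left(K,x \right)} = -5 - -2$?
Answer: $-6960$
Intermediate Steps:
$h{\left(K,x \right)} = -3$ ($h{\left(K,x \right)} = -5 + 2 = -3$)
$k{\left(V \right)} = \frac{V^{2}}{3} + \frac{86 V}{3}$ ($k{\left(V \right)} = \frac{\left(V^{2} + 85 V\right) + V}{3} = \frac{V^{2} + 86 V}{3} = \frac{V^{2}}{3} + \frac{86 V}{3}$)
$k{\left(-116 \right)} \left(-3 + h{\left(-3,-2 \right)}\right) = \frac{1}{3} \left(-116\right) \left(86 - 116\right) \left(-3 - 3\right) = \frac{1}{3} \left(-116\right) \left(-30\right) \left(-6\right) = 1160 \left(-6\right) = -6960$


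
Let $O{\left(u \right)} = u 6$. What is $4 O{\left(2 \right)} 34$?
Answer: $1632$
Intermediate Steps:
$O{\left(u \right)} = 6 u$
$4 O{\left(2 \right)} 34 = 4 \cdot 6 \cdot 2 \cdot 34 = 4 \cdot 12 \cdot 34 = 48 \cdot 34 = 1632$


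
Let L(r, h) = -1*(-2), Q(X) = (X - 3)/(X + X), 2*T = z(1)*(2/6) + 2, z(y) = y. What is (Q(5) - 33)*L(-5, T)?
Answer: -328/5 ≈ -65.600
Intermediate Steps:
T = 7/6 (T = (1*(2/6) + 2)/2 = (1*(2*(⅙)) + 2)/2 = (1*(⅓) + 2)/2 = (⅓ + 2)/2 = (½)*(7/3) = 7/6 ≈ 1.1667)
Q(X) = (-3 + X)/(2*X) (Q(X) = (-3 + X)/((2*X)) = (-3 + X)*(1/(2*X)) = (-3 + X)/(2*X))
L(r, h) = 2
(Q(5) - 33)*L(-5, T) = ((½)*(-3 + 5)/5 - 33)*2 = ((½)*(⅕)*2 - 33)*2 = (⅕ - 33)*2 = -164/5*2 = -328/5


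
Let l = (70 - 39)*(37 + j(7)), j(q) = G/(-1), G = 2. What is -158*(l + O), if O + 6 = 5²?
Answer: -174432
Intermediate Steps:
O = 19 (O = -6 + 5² = -6 + 25 = 19)
j(q) = -2 (j(q) = 2/(-1) = 2*(-1) = -2)
l = 1085 (l = (70 - 39)*(37 - 2) = 31*35 = 1085)
-158*(l + O) = -158*(1085 + 19) = -158*1104 = -174432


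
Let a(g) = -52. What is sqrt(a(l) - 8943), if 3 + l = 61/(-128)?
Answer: I*sqrt(8995) ≈ 94.842*I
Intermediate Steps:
l = -445/128 (l = -3 + 61/(-128) = -3 + 61*(-1/128) = -3 - 61/128 = -445/128 ≈ -3.4766)
sqrt(a(l) - 8943) = sqrt(-52 - 8943) = sqrt(-8995) = I*sqrt(8995)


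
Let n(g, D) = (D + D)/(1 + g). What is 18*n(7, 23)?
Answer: 207/2 ≈ 103.50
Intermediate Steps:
n(g, D) = 2*D/(1 + g) (n(g, D) = (2*D)/(1 + g) = 2*D/(1 + g))
18*n(7, 23) = 18*(2*23/(1 + 7)) = 18*(2*23/8) = 18*(2*23*(⅛)) = 18*(23/4) = 207/2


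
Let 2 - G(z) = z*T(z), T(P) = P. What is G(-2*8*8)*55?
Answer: -901010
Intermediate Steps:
G(z) = 2 - z² (G(z) = 2 - z*z = 2 - z²)
G(-2*8*8)*55 = (2 - (-2*8*8)²)*55 = (2 - (-16*8)²)*55 = (2 - 1*(-128)²)*55 = (2 - 1*16384)*55 = (2 - 16384)*55 = -16382*55 = -901010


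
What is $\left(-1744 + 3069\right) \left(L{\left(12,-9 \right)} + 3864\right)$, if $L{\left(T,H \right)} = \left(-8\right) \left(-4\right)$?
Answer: $5162200$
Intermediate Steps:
$L{\left(T,H \right)} = 32$
$\left(-1744 + 3069\right) \left(L{\left(12,-9 \right)} + 3864\right) = \left(-1744 + 3069\right) \left(32 + 3864\right) = 1325 \cdot 3896 = 5162200$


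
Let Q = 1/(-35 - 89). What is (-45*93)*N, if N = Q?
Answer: 135/4 ≈ 33.750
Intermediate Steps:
Q = -1/124 (Q = 1/(-124) = -1/124 ≈ -0.0080645)
N = -1/124 ≈ -0.0080645
(-45*93)*N = -45*93*(-1/124) = -4185*(-1/124) = 135/4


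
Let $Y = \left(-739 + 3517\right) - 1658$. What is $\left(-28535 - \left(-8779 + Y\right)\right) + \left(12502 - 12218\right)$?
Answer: $-20592$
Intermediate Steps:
$Y = 1120$ ($Y = 2778 - 1658 = 1120$)
$\left(-28535 - \left(-8779 + Y\right)\right) + \left(12502 - 12218\right) = \left(-28535 + \left(8779 - 1120\right)\right) + \left(12502 - 12218\right) = \left(-28535 + 7659\right) + 284 = -20876 + 284 = -20592$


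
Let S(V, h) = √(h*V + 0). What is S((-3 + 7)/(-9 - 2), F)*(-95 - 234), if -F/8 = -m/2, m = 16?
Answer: -5264*I*√11/11 ≈ -1587.2*I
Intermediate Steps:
F = 64 (F = -8*(-1*16)/2 = -(-128)/2 = -8*(-8) = 64)
S(V, h) = √(V*h) (S(V, h) = √(V*h + 0) = √(V*h))
S((-3 + 7)/(-9 - 2), F)*(-95 - 234) = √(((-3 + 7)/(-9 - 2))*64)*(-95 - 234) = √((4/(-11))*64)*(-329) = √((4*(-1/11))*64)*(-329) = √(-4/11*64)*(-329) = √(-256/11)*(-329) = (16*I*√11/11)*(-329) = -5264*I*√11/11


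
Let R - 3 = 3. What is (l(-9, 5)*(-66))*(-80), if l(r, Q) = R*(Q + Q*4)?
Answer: 792000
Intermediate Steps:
R = 6 (R = 3 + 3 = 6)
l(r, Q) = 30*Q (l(r, Q) = 6*(Q + Q*4) = 6*(Q + 4*Q) = 6*(5*Q) = 30*Q)
(l(-9, 5)*(-66))*(-80) = ((30*5)*(-66))*(-80) = (150*(-66))*(-80) = -9900*(-80) = 792000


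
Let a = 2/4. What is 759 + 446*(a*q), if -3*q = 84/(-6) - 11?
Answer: 7852/3 ≈ 2617.3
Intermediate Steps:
a = ½ (a = 2*(¼) = ½ ≈ 0.50000)
q = 25/3 (q = -(84/(-6) - 11)/3 = -(84*(-⅙) - 11)/3 = -(-14 - 11)/3 = -⅓*(-25) = 25/3 ≈ 8.3333)
759 + 446*(a*q) = 759 + 446*((½)*(25/3)) = 759 + 446*(25/6) = 759 + 5575/3 = 7852/3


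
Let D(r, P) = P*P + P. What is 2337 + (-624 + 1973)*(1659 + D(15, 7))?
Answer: 2315872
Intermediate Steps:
D(r, P) = P + P² (D(r, P) = P² + P = P + P²)
2337 + (-624 + 1973)*(1659 + D(15, 7)) = 2337 + (-624 + 1973)*(1659 + 7*(1 + 7)) = 2337 + 1349*(1659 + 7*8) = 2337 + 1349*(1659 + 56) = 2337 + 1349*1715 = 2337 + 2313535 = 2315872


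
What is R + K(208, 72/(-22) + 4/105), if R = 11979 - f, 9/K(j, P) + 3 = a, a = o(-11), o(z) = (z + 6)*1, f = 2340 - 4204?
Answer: 110735/8 ≈ 13842.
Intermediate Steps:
f = -1864
o(z) = 6 + z (o(z) = (6 + z)*1 = 6 + z)
a = -5 (a = 6 - 11 = -5)
K(j, P) = -9/8 (K(j, P) = 9/(-3 - 5) = 9/(-8) = 9*(-⅛) = -9/8)
R = 13843 (R = 11979 - 1*(-1864) = 11979 + 1864 = 13843)
R + K(208, 72/(-22) + 4/105) = 13843 - 9/8 = 110735/8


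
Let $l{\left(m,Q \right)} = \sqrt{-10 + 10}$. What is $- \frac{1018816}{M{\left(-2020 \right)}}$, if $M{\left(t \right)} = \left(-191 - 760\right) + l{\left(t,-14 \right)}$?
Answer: $\frac{1018816}{951} \approx 1071.3$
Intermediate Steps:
$l{\left(m,Q \right)} = 0$ ($l{\left(m,Q \right)} = \sqrt{0} = 0$)
$M{\left(t \right)} = -951$ ($M{\left(t \right)} = \left(-191 - 760\right) + 0 = -951 + 0 = -951$)
$- \frac{1018816}{M{\left(-2020 \right)}} = - \frac{1018816}{-951} = \left(-1018816\right) \left(- \frac{1}{951}\right) = \frac{1018816}{951}$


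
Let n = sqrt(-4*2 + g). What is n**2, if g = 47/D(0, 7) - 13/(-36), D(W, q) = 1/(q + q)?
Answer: 23413/36 ≈ 650.36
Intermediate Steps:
D(W, q) = 1/(2*q)
g = 23701/36 (g = 47/(((1/2)/7)) - 13/(-36) = 47/(((1/2)*(1/7))) - 13*(-1/36) = 47/(1/14) + 13/36 = 47*14 + 13/36 = 658 + 13/36 = 23701/36 ≈ 658.36)
n = sqrt(23413)/6 (n = sqrt(-4*2 + 23701/36) = sqrt(-8 + 23701/36) = sqrt(23413/36) = sqrt(23413)/6 ≈ 25.502)
n**2 = (sqrt(23413)/6)**2 = 23413/36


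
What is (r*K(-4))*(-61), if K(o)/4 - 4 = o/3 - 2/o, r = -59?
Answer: 136762/3 ≈ 45587.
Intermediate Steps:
K(o) = 16 - 8/o + 4*o/3 (K(o) = 16 + 4*(o/3 - 2/o) = 16 + 4*(-2/o + o/3) = 16 + (-8/o + 4*o/3) = 16 - 8/o + 4*o/3)
(r*K(-4))*(-61) = -59*(16 - 8/(-4) + (4/3)*(-4))*(-61) = -59*(16 - 8*(-¼) - 16/3)*(-61) = -59*(16 + 2 - 16/3)*(-61) = -59*38/3*(-61) = -2242/3*(-61) = 136762/3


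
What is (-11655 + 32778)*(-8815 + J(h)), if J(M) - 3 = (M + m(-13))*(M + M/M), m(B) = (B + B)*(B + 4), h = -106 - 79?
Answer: -376580844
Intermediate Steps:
h = -185
m(B) = 2*B*(4 + B) (m(B) = (2*B)*(4 + B) = 2*B*(4 + B))
J(M) = 3 + (1 + M)*(234 + M) (J(M) = 3 + (M + 2*(-13)*(4 - 13))*(M + M/M) = 3 + (M + 2*(-13)*(-9))*(M + 1) = 3 + (M + 234)*(1 + M) = 3 + (234 + M)*(1 + M) = 3 + (1 + M)*(234 + M))
(-11655 + 32778)*(-8815 + J(h)) = (-11655 + 32778)*(-8815 + (237 + (-185)**2 + 235*(-185))) = 21123*(-8815 + (237 + 34225 - 43475)) = 21123*(-8815 - 9013) = 21123*(-17828) = -376580844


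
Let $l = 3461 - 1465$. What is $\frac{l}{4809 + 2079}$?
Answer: $\frac{499}{1722} \approx 0.28978$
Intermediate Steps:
$l = 1996$
$\frac{l}{4809 + 2079} = \frac{1996}{4809 + 2079} = \frac{1996}{6888} = 1996 \cdot \frac{1}{6888} = \frac{499}{1722}$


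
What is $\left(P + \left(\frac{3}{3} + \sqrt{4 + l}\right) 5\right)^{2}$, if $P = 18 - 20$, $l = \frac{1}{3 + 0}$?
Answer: $\frac{352}{3} + 10 \sqrt{39} \approx 179.78$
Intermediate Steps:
$l = \frac{1}{3} \approx 0.33333$
$P = -2$
$\left(P + \left(\frac{3}{3} + \sqrt{4 + l}\right) 5\right)^{2} = \left(-2 + \left(\frac{3}{3} + \sqrt{4 + \frac{1}{3}}\right) 5\right)^{2} = \left(-2 + \left(3 \cdot \frac{1}{3} + \sqrt{\frac{13}{3}}\right) 5\right)^{2} = \left(-2 + \left(1 + \frac{\sqrt{39}}{3}\right) 5\right)^{2} = \left(-2 + \left(5 + \frac{5 \sqrt{39}}{3}\right)\right)^{2} = \left(3 + \frac{5 \sqrt{39}}{3}\right)^{2}$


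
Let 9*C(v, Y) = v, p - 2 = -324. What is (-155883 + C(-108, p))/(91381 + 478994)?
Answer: -10393/38025 ≈ -0.27332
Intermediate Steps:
p = -322 (p = 2 - 324 = -322)
C(v, Y) = v/9
(-155883 + C(-108, p))/(91381 + 478994) = (-155883 + (⅑)*(-108))/(91381 + 478994) = (-155883 - 12)/570375 = -155895*1/570375 = -10393/38025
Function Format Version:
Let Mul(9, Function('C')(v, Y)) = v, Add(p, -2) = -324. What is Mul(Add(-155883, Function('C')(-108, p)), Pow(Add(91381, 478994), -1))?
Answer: Rational(-10393, 38025) ≈ -0.27332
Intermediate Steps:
p = -322 (p = Add(2, -324) = -322)
Function('C')(v, Y) = Mul(Rational(1, 9), v)
Mul(Add(-155883, Function('C')(-108, p)), Pow(Add(91381, 478994), -1)) = Mul(Add(-155883, Mul(Rational(1, 9), -108)), Pow(Add(91381, 478994), -1)) = Mul(Add(-155883, -12), Pow(570375, -1)) = Mul(-155895, Rational(1, 570375)) = Rational(-10393, 38025)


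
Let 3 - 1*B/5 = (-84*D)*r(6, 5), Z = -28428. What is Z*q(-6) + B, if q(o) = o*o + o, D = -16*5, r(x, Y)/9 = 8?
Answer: -3272025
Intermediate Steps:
r(x, Y) = 72 (r(x, Y) = 9*8 = 72)
D = -80
q(o) = o + o**2 (q(o) = o**2 + o = o + o**2)
B = -2419185 (B = 15 - 5*(-84*(-80))*72 = 15 - 33600*72 = 15 - 5*483840 = 15 - 2419200 = -2419185)
Z*q(-6) + B = -(-170568)*(1 - 6) - 2419185 = -(-170568)*(-5) - 2419185 = -28428*30 - 2419185 = -852840 - 2419185 = -3272025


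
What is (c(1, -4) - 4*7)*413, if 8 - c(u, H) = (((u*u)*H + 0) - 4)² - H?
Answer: -36344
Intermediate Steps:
c(u, H) = 8 + H - (-4 + H*u²)² (c(u, H) = 8 - ((((u*u)*H + 0) - 4)² - H) = 8 - (((u²*H + 0) - 4)² - H) = 8 - (((H*u² + 0) - 4)² - H) = 8 - ((H*u² - 4)² - H) = 8 - ((-4 + H*u²)² - H) = 8 + (H - (-4 + H*u²)²) = 8 + H - (-4 + H*u²)²)
(c(1, -4) - 4*7)*413 = ((8 - 4 - (-4 - 4*1²)²) - 4*7)*413 = ((8 - 4 - (-4 - 4*1)²) - 28)*413 = ((8 - 4 - (-4 - 4)²) - 28)*413 = ((8 - 4 - 1*(-8)²) - 28)*413 = ((8 - 4 - 1*64) - 28)*413 = ((8 - 4 - 64) - 28)*413 = (-60 - 28)*413 = -88*413 = -36344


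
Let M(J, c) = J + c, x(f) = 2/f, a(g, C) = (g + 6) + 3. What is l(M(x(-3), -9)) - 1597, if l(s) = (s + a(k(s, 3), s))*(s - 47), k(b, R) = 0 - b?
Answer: -2107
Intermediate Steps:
k(b, R) = -b
a(g, C) = 9 + g (a(g, C) = (6 + g) + 3 = 9 + g)
l(s) = -423 + 9*s (l(s) = (s + (9 - s))*(s - 47) = 9*(-47 + s) = -423 + 9*s)
l(M(x(-3), -9)) - 1597 = (-423 + 9*(2/(-3) - 9)) - 1597 = (-423 + 9*(2*(-1/3) - 9)) - 1597 = (-423 + 9*(-2/3 - 9)) - 1597 = (-423 + 9*(-29/3)) - 1597 = (-423 - 87) - 1597 = -510 - 1597 = -2107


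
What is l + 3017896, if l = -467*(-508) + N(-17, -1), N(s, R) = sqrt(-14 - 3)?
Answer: 3255132 + I*sqrt(17) ≈ 3.2551e+6 + 4.1231*I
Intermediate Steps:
N(s, R) = I*sqrt(17) (N(s, R) = sqrt(-17) = I*sqrt(17))
l = 237236 + I*sqrt(17) (l = -467*(-508) + I*sqrt(17) = 237236 + I*sqrt(17) ≈ 2.3724e+5 + 4.1231*I)
l + 3017896 = (237236 + I*sqrt(17)) + 3017896 = 3255132 + I*sqrt(17)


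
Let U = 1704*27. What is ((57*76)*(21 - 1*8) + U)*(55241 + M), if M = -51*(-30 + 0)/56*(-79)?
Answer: 38021372853/7 ≈ 5.4316e+9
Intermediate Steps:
U = 46008
M = -60435/28 (M = -(-1530)/56*(-79) = -51*(-15/28)*(-79) = (765/28)*(-79) = -60435/28 ≈ -2158.4)
((57*76)*(21 - 1*8) + U)*(55241 + M) = ((57*76)*(21 - 1*8) + 46008)*(55241 - 60435/28) = (4332*(21 - 8) + 46008)*(1486313/28) = (4332*13 + 46008)*(1486313/28) = (56316 + 46008)*(1486313/28) = 102324*(1486313/28) = 38021372853/7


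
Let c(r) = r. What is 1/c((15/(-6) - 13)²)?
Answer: 4/961 ≈ 0.0041623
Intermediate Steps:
1/c((15/(-6) - 13)²) = 1/((15/(-6) - 13)²) = 1/((15*(-⅙) - 13)²) = 1/((-5/2 - 13)²) = 1/((-31/2)²) = 1/(961/4) = 4/961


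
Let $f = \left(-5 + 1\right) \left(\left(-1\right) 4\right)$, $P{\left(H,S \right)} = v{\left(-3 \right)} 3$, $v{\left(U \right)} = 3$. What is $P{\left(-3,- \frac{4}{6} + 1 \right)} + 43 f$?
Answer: $697$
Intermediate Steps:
$P{\left(H,S \right)} = 9$ ($P{\left(H,S \right)} = 3 \cdot 3 = 9$)
$f = 16$ ($f = \left(-4\right) \left(-4\right) = 16$)
$P{\left(-3,- \frac{4}{6} + 1 \right)} + 43 f = 9 + 43 \cdot 16 = 9 + 688 = 697$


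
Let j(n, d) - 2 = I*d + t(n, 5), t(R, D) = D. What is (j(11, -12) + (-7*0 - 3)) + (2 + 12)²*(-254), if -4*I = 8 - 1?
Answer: -49759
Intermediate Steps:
I = -7/4 (I = -(8 - 1)/4 = -¼*7 = -7/4 ≈ -1.7500)
j(n, d) = 7 - 7*d/4 (j(n, d) = 2 + (-7*d/4 + 5) = 2 + (5 - 7*d/4) = 7 - 7*d/4)
(j(11, -12) + (-7*0 - 3)) + (2 + 12)²*(-254) = ((7 - 7/4*(-12)) + (-7*0 - 3)) + (2 + 12)²*(-254) = ((7 + 21) + (0 - 3)) + 14²*(-254) = (28 - 3) + 196*(-254) = 25 - 49784 = -49759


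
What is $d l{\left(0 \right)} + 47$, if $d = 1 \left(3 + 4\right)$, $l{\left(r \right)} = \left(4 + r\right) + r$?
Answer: $75$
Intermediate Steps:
$l{\left(r \right)} = 4 + 2 r$
$d = 7$ ($d = 1 \cdot 7 = 7$)
$d l{\left(0 \right)} + 47 = 7 \left(4 + 2 \cdot 0\right) + 47 = 7 \left(4 + 0\right) + 47 = 7 \cdot 4 + 47 = 28 + 47 = 75$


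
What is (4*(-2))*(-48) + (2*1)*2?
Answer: 388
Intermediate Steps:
(4*(-2))*(-48) + (2*1)*2 = -8*(-48) + 2*2 = 384 + 4 = 388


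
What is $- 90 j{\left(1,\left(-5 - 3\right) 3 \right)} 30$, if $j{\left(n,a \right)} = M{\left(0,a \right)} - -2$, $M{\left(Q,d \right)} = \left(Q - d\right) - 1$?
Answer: $-67500$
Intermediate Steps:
$M{\left(Q,d \right)} = -1 + Q - d$ ($M{\left(Q,d \right)} = \left(Q - d\right) - 1 = -1 + Q - d$)
$j{\left(n,a \right)} = 1 - a$ ($j{\left(n,a \right)} = \left(-1 + 0 - a\right) - -2 = \left(-1 - a\right) + 2 = 1 - a$)
$- 90 j{\left(1,\left(-5 - 3\right) 3 \right)} 30 = - 90 \left(1 - \left(-5 - 3\right) 3\right) 30 = - 90 \left(1 - \left(-8\right) 3\right) 30 = - 90 \left(1 - -24\right) 30 = - 90 \left(1 + 24\right) 30 = \left(-90\right) 25 \cdot 30 = \left(-2250\right) 30 = -67500$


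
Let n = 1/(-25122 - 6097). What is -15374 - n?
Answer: -479960905/31219 ≈ -15374.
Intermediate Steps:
n = -1/31219 (n = 1/(-31219) = -1/31219 ≈ -3.2032e-5)
-15374 - n = -15374 - 1*(-1/31219) = -15374 + 1/31219 = -479960905/31219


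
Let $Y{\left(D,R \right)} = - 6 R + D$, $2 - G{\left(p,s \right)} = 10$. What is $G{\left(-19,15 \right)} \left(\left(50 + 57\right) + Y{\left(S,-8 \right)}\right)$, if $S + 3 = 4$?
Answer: $-1248$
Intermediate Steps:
$S = 1$ ($S = -3 + 4 = 1$)
$G{\left(p,s \right)} = -8$ ($G{\left(p,s \right)} = 2 - 10 = -8$)
$Y{\left(D,R \right)} = D - 6 R$
$G{\left(-19,15 \right)} \left(\left(50 + 57\right) + Y{\left(S,-8 \right)}\right) = - 8 \left(\left(50 + 57\right) + \left(1 - -48\right)\right) = - 8 \left(107 + \left(1 + 48\right)\right) = - 8 \left(107 + 49\right) = \left(-8\right) 156 = -1248$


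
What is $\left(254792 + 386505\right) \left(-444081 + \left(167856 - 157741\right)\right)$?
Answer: $-278301093902$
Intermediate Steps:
$\left(254792 + 386505\right) \left(-444081 + \left(167856 - 157741\right)\right) = 641297 \left(-444081 + \left(167856 - 157741\right)\right) = 641297 \left(-444081 + 10115\right) = 641297 \left(-433966\right) = -278301093902$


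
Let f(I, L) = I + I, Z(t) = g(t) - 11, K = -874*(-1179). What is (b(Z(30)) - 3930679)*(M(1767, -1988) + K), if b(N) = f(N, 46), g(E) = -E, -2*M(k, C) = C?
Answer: -4054344125840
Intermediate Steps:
M(k, C) = -C/2
K = 1030446
Z(t) = -11 - t (Z(t) = -t - 11 = -11 - t)
f(I, L) = 2*I
b(N) = 2*N
(b(Z(30)) - 3930679)*(M(1767, -1988) + K) = (2*(-11 - 1*30) - 3930679)*(-1/2*(-1988) + 1030446) = (2*(-11 - 30) - 3930679)*(994 + 1030446) = (2*(-41) - 3930679)*1031440 = (-82 - 3930679)*1031440 = -3930761*1031440 = -4054344125840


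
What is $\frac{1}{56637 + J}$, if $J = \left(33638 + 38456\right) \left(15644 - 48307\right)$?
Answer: $- \frac{1}{2354749685} \approx -4.2467 \cdot 10^{-10}$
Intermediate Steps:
$J = -2354806322$ ($J = 72094 \left(-32663\right) = -2354806322$)
$\frac{1}{56637 + J} = \frac{1}{56637 - 2354806322} = \frac{1}{-2354749685} = - \frac{1}{2354749685}$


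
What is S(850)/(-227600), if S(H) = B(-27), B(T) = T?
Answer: 27/227600 ≈ 0.00011863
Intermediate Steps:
S(H) = -27
S(850)/(-227600) = -27/(-227600) = -27*(-1/227600) = 27/227600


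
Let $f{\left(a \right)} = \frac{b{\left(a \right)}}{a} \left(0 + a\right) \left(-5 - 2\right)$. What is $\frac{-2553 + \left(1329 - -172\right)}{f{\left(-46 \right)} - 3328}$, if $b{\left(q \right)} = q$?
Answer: $\frac{526}{1503} \approx 0.34997$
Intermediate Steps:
$f{\left(a \right)} = - 7 a$ ($f{\left(a \right)} = \frac{a}{a} \left(0 + a\right) \left(-5 - 2\right) = 1 a \left(-7\right) = a \left(-7\right) = - 7 a$)
$\frac{-2553 + \left(1329 - -172\right)}{f{\left(-46 \right)} - 3328} = \frac{-2553 + \left(1329 - -172\right)}{\left(-7\right) \left(-46\right) - 3328} = \frac{-2553 + \left(1329 + 172\right)}{322 - 3328} = \frac{-2553 + 1501}{-3006} = \left(-1052\right) \left(- \frac{1}{3006}\right) = \frac{526}{1503}$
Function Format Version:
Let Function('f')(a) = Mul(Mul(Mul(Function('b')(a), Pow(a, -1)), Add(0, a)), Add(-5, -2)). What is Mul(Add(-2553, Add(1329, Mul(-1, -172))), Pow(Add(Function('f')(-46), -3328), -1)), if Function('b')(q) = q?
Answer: Rational(526, 1503) ≈ 0.34997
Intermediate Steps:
Function('f')(a) = Mul(-7, a) (Function('f')(a) = Mul(Mul(Mul(a, Pow(a, -1)), Add(0, a)), Add(-5, -2)) = Mul(Mul(1, a), -7) = Mul(a, -7) = Mul(-7, a))
Mul(Add(-2553, Add(1329, Mul(-1, -172))), Pow(Add(Function('f')(-46), -3328), -1)) = Mul(Add(-2553, Add(1329, Mul(-1, -172))), Pow(Add(Mul(-7, -46), -3328), -1)) = Mul(Add(-2553, Add(1329, 172)), Pow(Add(322, -3328), -1)) = Mul(Add(-2553, 1501), Pow(-3006, -1)) = Mul(-1052, Rational(-1, 3006)) = Rational(526, 1503)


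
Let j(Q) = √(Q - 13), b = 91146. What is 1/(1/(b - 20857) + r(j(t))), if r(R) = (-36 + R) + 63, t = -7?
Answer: 33348686339/925117723209 - 4940543521*I*√5/1850235446418 ≈ 0.036048 - 0.0059708*I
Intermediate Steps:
j(Q) = √(-13 + Q)
r(R) = 27 + R
1/(1/(b - 20857) + r(j(t))) = 1/(1/(91146 - 20857) + (27 + √(-13 - 7))) = 1/(1/70289 + (27 + √(-20))) = 1/(1/70289 + (27 + 2*I*√5)) = 1/(1897804/70289 + 2*I*√5)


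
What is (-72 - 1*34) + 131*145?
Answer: 18889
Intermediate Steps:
(-72 - 1*34) + 131*145 = (-72 - 34) + 18995 = -106 + 18995 = 18889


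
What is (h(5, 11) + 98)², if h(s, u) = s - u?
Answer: 8464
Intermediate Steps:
(h(5, 11) + 98)² = ((5 - 1*11) + 98)² = ((5 - 11) + 98)² = (-6 + 98)² = 92² = 8464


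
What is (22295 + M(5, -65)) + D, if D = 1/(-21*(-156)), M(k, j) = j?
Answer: 72825481/3276 ≈ 22230.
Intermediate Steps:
D = 1/3276 ≈ 0.00030525
(22295 + M(5, -65)) + D = (22295 - 65) + 1/3276 = 22230 + 1/3276 = 72825481/3276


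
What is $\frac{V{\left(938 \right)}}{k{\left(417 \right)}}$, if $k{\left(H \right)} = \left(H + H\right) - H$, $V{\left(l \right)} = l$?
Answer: $\frac{938}{417} \approx 2.2494$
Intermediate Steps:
$k{\left(H \right)} = H$ ($k{\left(H \right)} = 2 H - H = H$)
$\frac{V{\left(938 \right)}}{k{\left(417 \right)}} = \frac{938}{417}$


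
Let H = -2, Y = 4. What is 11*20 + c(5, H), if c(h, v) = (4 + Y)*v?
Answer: 204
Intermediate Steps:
c(h, v) = 8*v (c(h, v) = (4 + 4)*v = 8*v)
11*20 + c(5, H) = 11*20 + 8*(-2) = 220 - 16 = 204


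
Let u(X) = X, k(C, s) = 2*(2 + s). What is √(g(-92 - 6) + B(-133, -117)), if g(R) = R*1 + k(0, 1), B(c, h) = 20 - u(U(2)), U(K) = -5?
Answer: I*√67 ≈ 8.1853*I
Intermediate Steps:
k(C, s) = 4 + 2*s
B(c, h) = 25 (B(c, h) = 20 - 1*(-5) = 20 + 5 = 25)
g(R) = 6 + R (g(R) = R*1 + (4 + 2*1) = R + (4 + 2) = R + 6 = 6 + R)
√(g(-92 - 6) + B(-133, -117)) = √((6 + (-92 - 6)) + 25) = √((6 - 98) + 25) = √(-92 + 25) = √(-67) = I*√67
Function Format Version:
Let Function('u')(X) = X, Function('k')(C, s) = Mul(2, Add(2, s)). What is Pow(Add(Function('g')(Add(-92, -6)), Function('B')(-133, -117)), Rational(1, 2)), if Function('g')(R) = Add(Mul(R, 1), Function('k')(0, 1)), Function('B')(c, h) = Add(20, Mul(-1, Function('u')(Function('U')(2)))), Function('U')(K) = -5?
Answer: Mul(I, Pow(67, Rational(1, 2))) ≈ Mul(8.1853, I)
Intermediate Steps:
Function('k')(C, s) = Add(4, Mul(2, s))
Function('B')(c, h) = 25 (Function('B')(c, h) = Add(20, Mul(-1, -5)) = Add(20, 5) = 25)
Function('g')(R) = Add(6, R) (Function('g')(R) = Add(Mul(R, 1), Add(4, Mul(2, 1))) = Add(R, Add(4, 2)) = Add(R, 6) = Add(6, R))
Pow(Add(Function('g')(Add(-92, -6)), Function('B')(-133, -117)), Rational(1, 2)) = Pow(Add(Add(6, Add(-92, -6)), 25), Rational(1, 2)) = Pow(Add(Add(6, -98), 25), Rational(1, 2)) = Pow(Add(-92, 25), Rational(1, 2)) = Pow(-67, Rational(1, 2)) = Mul(I, Pow(67, Rational(1, 2)))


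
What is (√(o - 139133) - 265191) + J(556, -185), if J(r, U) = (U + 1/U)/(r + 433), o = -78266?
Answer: -48520705541/182965 + I*√217399 ≈ -2.6519e+5 + 466.26*I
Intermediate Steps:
J(r, U) = (U + 1/U)/(433 + r)
(√(o - 139133) - 265191) + J(556, -185) = (√(-78266 - 139133) - 265191) + (1 + (-185)²)/((-185)*(433 + 556)) = (√(-217399) - 265191) - 1/185*(1 + 34225)/989 = (I*√217399 - 265191) - 1/185*1/989*34226 = (-265191 + I*√217399) - 34226/182965 = -48520705541/182965 + I*√217399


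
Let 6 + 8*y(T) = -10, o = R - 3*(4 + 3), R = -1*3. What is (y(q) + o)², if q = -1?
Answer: 676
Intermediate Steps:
R = -3
o = -24 (o = -3 - 3*(4 + 3) = -3 - 3*7 = -3 - 21 = -24)
y(T) = -2 (y(T) = -¾ + (⅛)*(-10) = -¾ - 5/4 = -2)
(y(q) + o)² = (-2 - 24)² = (-26)² = 676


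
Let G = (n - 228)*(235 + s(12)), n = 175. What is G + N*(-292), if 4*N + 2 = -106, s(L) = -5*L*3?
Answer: 4969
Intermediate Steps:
s(L) = -15*L
N = -27 (N = -½ + (¼)*(-106) = -½ - 53/2 = -27)
G = -2915 (G = (175 - 228)*(235 - 15*12) = -53*(235 - 180) = -53*55 = -2915)
G + N*(-292) = -2915 - 27*(-292) = -2915 + 7884 = 4969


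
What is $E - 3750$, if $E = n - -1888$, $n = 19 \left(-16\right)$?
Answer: $-2166$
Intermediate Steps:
$n = -304$
$E = 1584$ ($E = -304 - -1888 = -304 + 1888 = 1584$)
$E - 3750 = 1584 - 3750 = -2166$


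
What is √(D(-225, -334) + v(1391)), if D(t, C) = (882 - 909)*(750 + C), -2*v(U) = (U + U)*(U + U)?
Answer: I*√3880994 ≈ 1970.0*I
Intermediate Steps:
v(U) = -2*U² (v(U) = -(U + U)*(U + U)/2 = -2*U*2*U/2 = -2*U²)
D(t, C) = -20250 - 27*C (D(t, C) = -27*(750 + C) = -20250 - 27*C)
√(D(-225, -334) + v(1391)) = √((-20250 - 27*(-334)) - 2*1391²) = √((-20250 + 9018) - 2*1934881) = √(-11232 - 3869762) = √(-3880994) = I*√3880994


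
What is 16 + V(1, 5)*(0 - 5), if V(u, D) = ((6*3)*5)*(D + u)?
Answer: -2684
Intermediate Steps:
V(u, D) = 90*D + 90*u (V(u, D) = (18*5)*(D + u) = 90*(D + u) = 90*D + 90*u)
16 + V(1, 5)*(0 - 5) = 16 + (90*5 + 90*1)*(0 - 5) = 16 + (450 + 90)*(-5) = 16 + 540*(-5) = 16 - 2700 = -2684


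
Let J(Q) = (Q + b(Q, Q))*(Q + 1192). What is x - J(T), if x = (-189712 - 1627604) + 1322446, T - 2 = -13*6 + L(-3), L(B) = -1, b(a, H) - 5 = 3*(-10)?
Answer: -381140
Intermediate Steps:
b(a, H) = -25 (b(a, H) = 5 + 3*(-10) = 5 - 30 = -25)
T = -77 (T = 2 + (-13*6 - 1) = 2 + (-78 - 1) = 2 - 79 = -77)
J(Q) = (-25 + Q)*(1192 + Q) (J(Q) = (Q - 25)*(Q + 1192) = (-25 + Q)*(1192 + Q))
x = -494870 (x = -1817316 + 1322446 = -494870)
x - J(T) = -494870 - (-29800 + (-77)**2 + 1167*(-77)) = -494870 - (-29800 + 5929 - 89859) = -494870 - 1*(-113730) = -494870 + 113730 = -381140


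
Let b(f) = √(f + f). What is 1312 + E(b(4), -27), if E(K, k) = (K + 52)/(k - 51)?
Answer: 3934/3 - √2/39 ≈ 1311.3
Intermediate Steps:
b(f) = √2*√f (b(f) = √(2*f) = √2*√f)
E(K, k) = (52 + K)/(-51 + k)
1312 + E(b(4), -27) = 1312 + (52 + √2*√4)/(-51 - 27) = 1312 + (52 + √2*2)/(-78) = 1312 - (52 + 2*√2)/78 = 1312 + (-⅔ - √2/39) = 3934/3 - √2/39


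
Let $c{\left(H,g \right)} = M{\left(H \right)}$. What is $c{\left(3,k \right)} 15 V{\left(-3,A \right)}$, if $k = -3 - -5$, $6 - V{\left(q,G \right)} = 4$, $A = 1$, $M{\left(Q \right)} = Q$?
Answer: $90$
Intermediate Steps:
$V{\left(q,G \right)} = 2$ ($V{\left(q,G \right)} = 6 - 4 = 2$)
$k = 2$ ($k = -3 + 5 = 2$)
$c{\left(H,g \right)} = H$
$c{\left(3,k \right)} 15 V{\left(-3,A \right)} = 3 \cdot 15 \cdot 2 = 45 \cdot 2 = 90$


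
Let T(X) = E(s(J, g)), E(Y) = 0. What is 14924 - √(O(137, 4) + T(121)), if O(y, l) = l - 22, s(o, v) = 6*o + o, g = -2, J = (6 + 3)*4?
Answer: 14924 - 3*I*√2 ≈ 14924.0 - 4.2426*I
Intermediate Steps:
J = 36 (J = 9*4 = 36)
s(o, v) = 7*o
T(X) = 0
O(y, l) = -22 + l
14924 - √(O(137, 4) + T(121)) = 14924 - √((-22 + 4) + 0) = 14924 - √(-18 + 0) = 14924 - √(-18) = 14924 - 3*I*√2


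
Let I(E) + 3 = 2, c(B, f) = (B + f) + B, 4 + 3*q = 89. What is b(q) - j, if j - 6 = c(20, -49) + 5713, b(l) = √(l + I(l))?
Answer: -5710 + √246/3 ≈ -5704.8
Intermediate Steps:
q = 85/3 (q = -4/3 + (⅓)*89 = -4/3 + 89/3 = 85/3 ≈ 28.333)
c(B, f) = f + 2*B
I(E) = -1 (I(E) = -3 + 2 = -1)
b(l) = √(-1 + l) (b(l) = √(l - 1) = √(-1 + l))
j = 5710 (j = 6 + ((-49 + 2*20) + 5713) = 6 + ((-49 + 40) + 5713) = 6 + (-9 + 5713) = 6 + 5704 = 5710)
b(q) - j = √(-1 + 85/3) - 1*5710 = √(82/3) - 5710 = √246/3 - 5710 = -5710 + √246/3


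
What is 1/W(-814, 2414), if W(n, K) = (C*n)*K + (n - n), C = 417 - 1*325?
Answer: -1/180779632 ≈ -5.5316e-9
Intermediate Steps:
C = 92 (C = 417 - 325 = 92)
W(n, K) = 92*K*n (W(n, K) = (92*n)*K + (n - n) = 92*K*n + 0 = 92*K*n)
1/W(-814, 2414) = 1/(92*2414*(-814)) = 1/(-180779632) = -1/180779632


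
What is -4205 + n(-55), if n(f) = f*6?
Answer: -4535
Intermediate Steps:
n(f) = 6*f
-4205 + n(-55) = -4205 + 6*(-55) = -4205 - 330 = -4535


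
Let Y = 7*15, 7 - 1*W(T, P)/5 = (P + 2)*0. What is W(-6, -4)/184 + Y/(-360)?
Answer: -7/69 ≈ -0.10145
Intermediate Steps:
W(T, P) = 35 (W(T, P) = 35 - 5*(P + 2)*0 = 35 - 5*(2 + P)*0 = 35 - 5*0 = 35 + 0 = 35)
Y = 105
W(-6, -4)/184 + Y/(-360) = 35/184 + 105/(-360) = 35*(1/184) + 105*(-1/360) = 35/184 - 7/24 = -7/69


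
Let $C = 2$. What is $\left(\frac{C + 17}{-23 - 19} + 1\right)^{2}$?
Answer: $\frac{529}{1764} \approx 0.29989$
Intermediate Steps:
$\left(\frac{C + 17}{-23 - 19} + 1\right)^{2} = \left(\frac{2 + 17}{-23 - 19} + 1\right)^{2} = \left(\frac{19}{-42} + 1\right)^{2} = \left(19 \left(- \frac{1}{42}\right) + 1\right)^{2} = \left(- \frac{19}{42} + 1\right)^{2} = \left(\frac{23}{42}\right)^{2} = \frac{529}{1764}$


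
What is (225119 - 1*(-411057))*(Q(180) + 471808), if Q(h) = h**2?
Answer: 320765028608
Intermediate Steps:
(225119 - 1*(-411057))*(Q(180) + 471808) = (225119 - 1*(-411057))*(180**2 + 471808) = (225119 + 411057)*(32400 + 471808) = 636176*504208 = 320765028608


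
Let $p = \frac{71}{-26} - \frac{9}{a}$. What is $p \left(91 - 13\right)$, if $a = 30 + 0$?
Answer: $- \frac{1182}{5} \approx -236.4$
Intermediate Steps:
$a = 30$
$p = - \frac{197}{65}$ ($p = \frac{71}{-26} - \frac{9}{30} = 71 \left(- \frac{1}{26}\right) - \frac{3}{10} = - \frac{71}{26} - \frac{3}{10} = - \frac{197}{65} \approx -3.0308$)
$p \left(91 - 13\right) = - \frac{197 \left(91 - 13\right)}{65} = \left(- \frac{197}{65}\right) 78 = - \frac{1182}{5}$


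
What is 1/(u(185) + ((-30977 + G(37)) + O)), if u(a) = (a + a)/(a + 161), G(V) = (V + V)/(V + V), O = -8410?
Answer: -173/6813593 ≈ -2.5390e-5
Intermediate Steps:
G(V) = 1 (G(V) = (2*V)/((2*V)) = (2*V)*(1/(2*V)) = 1)
u(a) = 2*a/(161 + a) (u(a) = (2*a)/(161 + a) = 2*a/(161 + a))
1/(u(185) + ((-30977 + G(37)) + O)) = 1/(2*185/(161 + 185) + ((-30977 + 1) - 8410)) = 1/(2*185/346 + (-30976 - 8410)) = 1/(2*185*(1/346) - 39386) = 1/(185/173 - 39386) = 1/(-6813593/173) = -173/6813593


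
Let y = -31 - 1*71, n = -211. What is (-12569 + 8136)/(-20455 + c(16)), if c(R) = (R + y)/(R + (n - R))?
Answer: 935363/4315919 ≈ 0.21672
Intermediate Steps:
y = -102 (y = -31 - 71 = -102)
c(R) = 102/211 - R/211 (c(R) = (R - 102)/(R + (-211 - R)) = (-102 + R)/(-211) = (-102 + R)*(-1/211) = 102/211 - R/211)
(-12569 + 8136)/(-20455 + c(16)) = (-12569 + 8136)/(-20455 + (102/211 - 1/211*16)) = -4433/(-20455 + (102/211 - 16/211)) = -4433/(-20455 + 86/211) = -4433/(-4315919/211) = -4433*(-211/4315919) = 935363/4315919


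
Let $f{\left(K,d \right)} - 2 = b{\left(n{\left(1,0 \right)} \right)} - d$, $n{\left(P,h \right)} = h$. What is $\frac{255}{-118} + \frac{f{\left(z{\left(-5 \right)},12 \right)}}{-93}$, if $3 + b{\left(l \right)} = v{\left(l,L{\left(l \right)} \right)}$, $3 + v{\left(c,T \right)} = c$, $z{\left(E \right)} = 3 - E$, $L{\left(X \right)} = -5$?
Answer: $- \frac{21827}{10974} \approx -1.989$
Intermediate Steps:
$v{\left(c,T \right)} = -3 + c$
$b{\left(l \right)} = -6 + l$ ($b{\left(l \right)} = -3 + \left(-3 + l\right) = -6 + l$)
$f{\left(K,d \right)} = -4 - d$ ($f{\left(K,d \right)} = 2 - \left(6 + d\right) = -4 - d$)
$\frac{255}{-118} + \frac{f{\left(z{\left(-5 \right)},12 \right)}}{-93} = \frac{255}{-118} + \frac{-4 - 12}{-93} = 255 \left(- \frac{1}{118}\right) + \left(-4 - 12\right) \left(- \frac{1}{93}\right) = - \frac{255}{118} - - \frac{16}{93} = - \frac{255}{118} + \frac{16}{93} = - \frac{21827}{10974}$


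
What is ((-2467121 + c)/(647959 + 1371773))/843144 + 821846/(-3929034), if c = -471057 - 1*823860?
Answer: -6138407073891695/29345832894487824 ≈ -0.20917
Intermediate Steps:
c = -1294917 (c = -471057 - 823860 = -1294917)
((-2467121 + c)/(647959 + 1371773))/843144 + 821846/(-3929034) = ((-2467121 - 1294917)/(647959 + 1371773))/843144 + 821846/(-3929034) = -3762038/2019732*(1/843144) + 821846*(-1/3929034) = -3762038*1/2019732*(1/843144) - 410923/1964517 = -1881019/1009866*1/843144 - 410923/1964517 = -99001/44813813616 - 410923/1964517 = -6138407073891695/29345832894487824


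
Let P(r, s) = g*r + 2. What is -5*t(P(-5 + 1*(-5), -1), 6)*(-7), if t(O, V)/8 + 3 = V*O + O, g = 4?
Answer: -75320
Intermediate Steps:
P(r, s) = 2 + 4*r (P(r, s) = 4*r + 2 = 2 + 4*r)
t(O, V) = -24 + 8*O + 8*O*V (t(O, V) = -24 + 8*(V*O + O) = -24 + 8*(O*V + O) = -24 + 8*(O + O*V) = -24 + (8*O + 8*O*V) = -24 + 8*O + 8*O*V)
-5*t(P(-5 + 1*(-5), -1), 6)*(-7) = -5*(-24 + 8*(2 + 4*(-5 + 1*(-5))) + 8*(2 + 4*(-5 + 1*(-5)))*6)*(-7) = -5*(-24 + 8*(2 + 4*(-5 - 5)) + 8*(2 + 4*(-5 - 5))*6)*(-7) = -5*(-24 + 8*(2 + 4*(-10)) + 8*(2 + 4*(-10))*6)*(-7) = -5*(-24 + 8*(2 - 40) + 8*(2 - 40)*6)*(-7) = -5*(-24 + 8*(-38) + 8*(-38)*6)*(-7) = -5*(-24 - 304 - 1824)*(-7) = -5*(-2152)*(-7) = 10760*(-7) = -75320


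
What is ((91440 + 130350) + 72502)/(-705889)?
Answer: -10148/24341 ≈ -0.41691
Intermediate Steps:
((91440 + 130350) + 72502)/(-705889) = (221790 + 72502)*(-1/705889) = 294292*(-1/705889) = -10148/24341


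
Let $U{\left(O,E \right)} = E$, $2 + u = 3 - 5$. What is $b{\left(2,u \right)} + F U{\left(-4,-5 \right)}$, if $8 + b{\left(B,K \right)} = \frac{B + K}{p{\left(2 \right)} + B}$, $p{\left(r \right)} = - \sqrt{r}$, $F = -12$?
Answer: $50 - \sqrt{2} \approx 48.586$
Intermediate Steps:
$u = -4$ ($u = -2 + \left(3 - 5\right) = -2 - 2 = -4$)
$b{\left(B,K \right)} = -8 + \frac{B + K}{B - \sqrt{2}}$ ($b{\left(B,K \right)} = -8 + \frac{B + K}{- \sqrt{2} + B} = -8 + \frac{B + K}{B - \sqrt{2}}$)
$b{\left(2,u \right)} + F U{\left(-4,-5 \right)} = \frac{-4 - 14 + 8 \sqrt{2}}{2 - \sqrt{2}} - -60 = \frac{-4 - 14 + 8 \sqrt{2}}{2 - \sqrt{2}} + 60 = \frac{-18 + 8 \sqrt{2}}{2 - \sqrt{2}} + 60 = 60 + \frac{-18 + 8 \sqrt{2}}{2 - \sqrt{2}}$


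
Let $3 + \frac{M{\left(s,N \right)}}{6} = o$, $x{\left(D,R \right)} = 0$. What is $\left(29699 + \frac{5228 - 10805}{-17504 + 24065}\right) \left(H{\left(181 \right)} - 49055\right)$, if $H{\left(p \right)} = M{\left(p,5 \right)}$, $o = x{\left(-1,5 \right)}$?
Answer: $- \frac{3187284185342}{2187} \approx -1.4574 \cdot 10^{9}$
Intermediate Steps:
$o = 0$
$M{\left(s,N \right)} = -18$ ($M{\left(s,N \right)} = -18 + 6 \cdot 0 = -18 + 0 = -18$)
$H{\left(p \right)} = -18$
$\left(29699 + \frac{5228 - 10805}{-17504 + 24065}\right) \left(H{\left(181 \right)} - 49055\right) = \left(29699 + \frac{5228 - 10805}{-17504 + 24065}\right) \left(-18 - 49055\right) = \left(29699 - \frac{5577}{6561}\right) \left(-49073\right) = \left(29699 - \frac{1859}{2187}\right) \left(-49073\right) = \frac{64949854}{2187} \left(-49073\right) = - \frac{3187284185342}{2187}$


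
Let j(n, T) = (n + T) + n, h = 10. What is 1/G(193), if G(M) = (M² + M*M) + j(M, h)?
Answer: 1/74894 ≈ 1.3352e-5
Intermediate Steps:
j(n, T) = T + 2*n (j(n, T) = (T + n) + n = T + 2*n)
G(M) = 10 + 2*M + 2*M² (G(M) = (M² + M*M) + (10 + 2*M) = (M² + M²) + (10 + 2*M) = 2*M² + (10 + 2*M) = 10 + 2*M + 2*M²)
1/G(193) = 1/(10 + 2*193 + 2*193²) = 1/(10 + 386 + 2*37249) = 1/(10 + 386 + 74498) = 1/74894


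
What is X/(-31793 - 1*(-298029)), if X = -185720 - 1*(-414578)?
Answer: 114429/133118 ≈ 0.85961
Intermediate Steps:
X = 228858 (X = -185720 + 414578 = 228858)
X/(-31793 - 1*(-298029)) = 228858/(-31793 - 1*(-298029)) = 228858/(-31793 + 298029) = 228858/266236 = 228858*(1/266236) = 114429/133118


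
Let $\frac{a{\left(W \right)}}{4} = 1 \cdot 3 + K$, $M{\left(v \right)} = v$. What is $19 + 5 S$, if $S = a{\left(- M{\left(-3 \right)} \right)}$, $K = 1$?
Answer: $99$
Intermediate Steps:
$a{\left(W \right)} = 16$ ($a{\left(W \right)} = 4 \left(1 \cdot 3 + 1\right) = 4 \left(3 + 1\right) = 4 \cdot 4 = 16$)
$S = 16$
$19 + 5 S = 19 + 5 \cdot 16 = 19 + 80 = 99$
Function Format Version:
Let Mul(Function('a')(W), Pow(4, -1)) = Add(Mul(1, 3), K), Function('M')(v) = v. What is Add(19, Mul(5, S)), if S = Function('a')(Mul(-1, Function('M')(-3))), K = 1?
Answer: 99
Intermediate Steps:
Function('a')(W) = 16 (Function('a')(W) = Mul(4, Add(Mul(1, 3), 1)) = Mul(4, Add(3, 1)) = Mul(4, 4) = 16)
S = 16
Add(19, Mul(5, S)) = Add(19, Mul(5, 16)) = Add(19, 80) = 99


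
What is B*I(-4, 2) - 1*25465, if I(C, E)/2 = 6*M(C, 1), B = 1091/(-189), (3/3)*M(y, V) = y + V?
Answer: -530401/21 ≈ -25257.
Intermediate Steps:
M(y, V) = V + y (M(y, V) = y + V = V + y)
B = -1091/189 (B = 1091*(-1/189) = -1091/189 ≈ -5.7725)
I(C, E) = 12 + 12*C (I(C, E) = 2*(6*(1 + C)) = 2*(6 + 6*C) = 12 + 12*C)
B*I(-4, 2) - 1*25465 = -1091*(12 + 12*(-4))/189 - 1*25465 = -1091*(12 - 48)/189 - 25465 = -1091/189*(-36) - 25465 = 4364/21 - 25465 = -530401/21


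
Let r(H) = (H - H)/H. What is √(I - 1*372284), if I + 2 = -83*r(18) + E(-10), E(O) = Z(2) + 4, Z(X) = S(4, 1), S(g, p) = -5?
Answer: 89*I*√47 ≈ 610.15*I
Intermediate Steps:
Z(X) = -5
E(O) = -1 (E(O) = -5 + 4 = -1)
r(H) = 0 (r(H) = 0/H = 0)
I = -3 (I = -2 + (-83*0 - 1) = -2 + (0 - 1) = -2 - 1 = -3)
√(I - 1*372284) = √(-3 - 1*372284) = √(-3 - 372284) = √(-372287) = 89*I*√47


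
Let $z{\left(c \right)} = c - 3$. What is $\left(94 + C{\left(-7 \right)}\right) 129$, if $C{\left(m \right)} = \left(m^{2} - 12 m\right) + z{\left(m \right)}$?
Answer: $27993$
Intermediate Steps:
$z{\left(c \right)} = -3 + c$
$C{\left(m \right)} = -3 + m^{2} - 11 m$ ($C{\left(m \right)} = \left(m^{2} - 12 m\right) + \left(-3 + m\right) = -3 + m^{2} - 11 m$)
$\left(94 + C{\left(-7 \right)}\right) 129 = \left(94 - \left(-74 - 49\right)\right) 129 = \left(94 + \left(-3 + 49 + 77\right)\right) 129 = \left(94 + 123\right) 129 = 217 \cdot 129 = 27993$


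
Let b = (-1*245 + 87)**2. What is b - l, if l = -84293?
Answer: 109257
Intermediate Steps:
b = 24964 (b = (-245 + 87)**2 = (-158)**2 = 24964)
b - l = 24964 - 1*(-84293) = 24964 + 84293 = 109257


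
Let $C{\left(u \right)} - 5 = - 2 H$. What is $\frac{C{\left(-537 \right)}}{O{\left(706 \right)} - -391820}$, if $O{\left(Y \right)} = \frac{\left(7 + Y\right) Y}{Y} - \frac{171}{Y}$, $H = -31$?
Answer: $\frac{47302}{277128127} \approx 0.00017069$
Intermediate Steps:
$O{\left(Y \right)} = 7 + Y - \frac{171}{Y}$ ($O{\left(Y \right)} = \frac{Y \left(7 + Y\right)}{Y} - \frac{171}{Y} = \left(7 + Y\right) - \frac{171}{Y} = 7 + Y - \frac{171}{Y}$)
$C{\left(u \right)} = 67$ ($C{\left(u \right)} = 5 - -62 = 5 + 62 = 67$)
$\frac{C{\left(-537 \right)}}{O{\left(706 \right)} - -391820} = \frac{67}{\left(7 + 706 - \frac{171}{706}\right) - -391820} = \frac{67}{\left(7 + 706 - \frac{171}{706}\right) + 391820} = \frac{67}{\frac{503207}{706} + 391820} = \frac{67}{\frac{277128127}{706}} = 67 \cdot \frac{706}{277128127} = \frac{47302}{277128127}$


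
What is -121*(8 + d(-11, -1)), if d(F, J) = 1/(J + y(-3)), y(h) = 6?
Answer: -4961/5 ≈ -992.20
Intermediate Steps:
d(F, J) = 1/(6 + J) (d(F, J) = 1/(J + 6) = 1/(6 + J))
-121*(8 + d(-11, -1)) = -121*(8 + 1/(6 - 1)) = -121*(8 + 1/5) = -121*41/5 = -4961/5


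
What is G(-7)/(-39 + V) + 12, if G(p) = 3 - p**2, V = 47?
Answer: 25/4 ≈ 6.2500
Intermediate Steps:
G(-7)/(-39 + V) + 12 = (3 - 1*(-7)**2)/(-39 + 47) + 12 = (3 - 1*49)/8 + 12 = (3 - 49)*(1/8) + 12 = -46*1/8 + 12 = -23/4 + 12 = 25/4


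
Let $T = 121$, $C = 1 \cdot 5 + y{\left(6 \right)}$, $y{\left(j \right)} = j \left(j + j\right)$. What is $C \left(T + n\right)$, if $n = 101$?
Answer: $17094$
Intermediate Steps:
$y{\left(j \right)} = 2 j^{2}$ ($y{\left(j \right)} = j 2 j = 2 j^{2}$)
$C = 77$ ($C = 1 \cdot 5 + 2 \cdot 6^{2} = 5 + 2 \cdot 36 = 5 + 72 = 77$)
$C \left(T + n\right) = 77 \left(121 + 101\right) = 77 \cdot 222 = 17094$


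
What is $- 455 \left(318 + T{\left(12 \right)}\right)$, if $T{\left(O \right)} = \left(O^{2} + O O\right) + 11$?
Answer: $-280735$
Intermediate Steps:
$T{\left(O \right)} = 11 + 2 O^{2}$ ($T{\left(O \right)} = \left(O^{2} + O^{2}\right) + 11 = 2 O^{2} + 11 = 11 + 2 O^{2}$)
$- 455 \left(318 + T{\left(12 \right)}\right) = - 455 \left(318 + \left(11 + 2 \cdot 12^{2}\right)\right) = - 455 \left(318 + \left(11 + 2 \cdot 144\right)\right) = - 455 \left(318 + \left(11 + 288\right)\right) = - 455 \left(318 + 299\right) = \left(-455\right) 617 = -280735$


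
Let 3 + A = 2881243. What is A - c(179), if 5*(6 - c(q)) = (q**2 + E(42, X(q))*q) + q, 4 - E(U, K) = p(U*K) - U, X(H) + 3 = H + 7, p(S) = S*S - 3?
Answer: -10559905523/5 ≈ -2.1120e+9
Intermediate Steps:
A = 2881240 (A = -3 + 2881243 = 2881240)
p(S) = -3 + S**2 (p(S) = S**2 - 3 = -3 + S**2)
X(H) = 4 + H (X(H) = -3 + (H + 7) = -3 + (7 + H) = 4 + H)
E(U, K) = 7 + U - K**2*U**2 (E(U, K) = 4 - ((-3 + (U*K)**2) - U) = 4 - ((-3 + (K*U)**2) - U) = 4 - ((-3 + K**2*U**2) - U) = 4 - (-3 - U + K**2*U**2) = 4 + (3 + U - K**2*U**2) = 7 + U - K**2*U**2)
c(q) = 6 - q/5 - q**2/5 - q*(49 - 1764*(4 + q)**2)/5 (c(q) = 6 - ((q**2 + (7 + 42 - 1*(4 + q)**2*42**2)*q) + q)/5 = 6 - ((q**2 + (7 + 42 - 1*(4 + q)**2*1764)*q) + q)/5 = 6 - ((q**2 + (7 + 42 - 1764*(4 + q)**2)*q) + q)/5 = 6 - ((q**2 + (49 - 1764*(4 + q)**2)*q) + q)/5 = 6 - ((q**2 + q*(49 - 1764*(4 + q)**2)) + q)/5 = 6 - (q + q**2 + q*(49 - 1764*(4 + q)**2))/5 = 6 + (-q/5 - q**2/5 - q*(49 - 1764*(4 + q)**2)/5) = 6 - q/5 - q**2/5 - q*(49 - 1764*(4 + q)**2)/5)
A - c(179) = 2881240 - (6 + (1764/5)*179**3 + (14111/5)*179**2 + (28174/5)*179) = 2881240 - (6 + (1764/5)*5735339 + (14111/5)*32041 + 5043146/5) = 2881240 - (6 + 10117137996/5 + 452130551/5 + 5043146/5) = 2881240 - 1*10574311723/5 = 2881240 - 10574311723/5 = -10559905523/5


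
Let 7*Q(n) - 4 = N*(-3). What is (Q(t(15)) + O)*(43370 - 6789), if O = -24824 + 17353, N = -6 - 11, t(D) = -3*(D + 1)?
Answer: -1911064602/7 ≈ -2.7301e+8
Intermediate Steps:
t(D) = -3 - 3*D (t(D) = -3*(1 + D) = -3 - 3*D)
N = -17
Q(n) = 55/7 (Q(n) = 4/7 + (-17*(-3))/7 = 4/7 + (⅐)*51 = 4/7 + 51/7 = 55/7)
O = -7471
(Q(t(15)) + O)*(43370 - 6789) = (55/7 - 7471)*(43370 - 6789) = -52242/7*36581 = -1911064602/7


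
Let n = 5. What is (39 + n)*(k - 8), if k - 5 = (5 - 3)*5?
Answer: 308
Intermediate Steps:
k = 15 (k = 5 + (5 - 3)*5 = 5 + 2*5 = 5 + 10 = 15)
(39 + n)*(k - 8) = (39 + 5)*(15 - 8) = 44*7 = 308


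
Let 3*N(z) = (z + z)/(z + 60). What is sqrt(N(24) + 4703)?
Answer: sqrt(2074107)/21 ≈ 68.580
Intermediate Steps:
N(z) = 2*z/(3*(60 + z)) (N(z) = ((z + z)/(z + 60))/3 = ((2*z)/(60 + z))/3 = (2*z/(60 + z))/3 = 2*z/(3*(60 + z)))
sqrt(N(24) + 4703) = sqrt((2/3)*24/(60 + 24) + 4703) = sqrt((2/3)*24/84 + 4703) = sqrt((2/3)*24*(1/84) + 4703) = sqrt(4/21 + 4703) = sqrt(98767/21) = sqrt(2074107)/21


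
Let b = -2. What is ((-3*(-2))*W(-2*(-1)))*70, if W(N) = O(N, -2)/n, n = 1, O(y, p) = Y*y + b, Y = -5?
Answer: -5040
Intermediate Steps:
O(y, p) = -2 - 5*y (O(y, p) = -5*y - 2 = -2 - 5*y)
W(N) = -2 - 5*N (W(N) = (-2 - 5*N)/1 = (-2 - 5*N)*1 = -2 - 5*N)
((-3*(-2))*W(-2*(-1)))*70 = ((-3*(-2))*(-2 - (-10)*(-1)))*70 = (6*(-2 - 5*2))*70 = (6*(-2 - 10))*70 = (6*(-12))*70 = -72*70 = -5040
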